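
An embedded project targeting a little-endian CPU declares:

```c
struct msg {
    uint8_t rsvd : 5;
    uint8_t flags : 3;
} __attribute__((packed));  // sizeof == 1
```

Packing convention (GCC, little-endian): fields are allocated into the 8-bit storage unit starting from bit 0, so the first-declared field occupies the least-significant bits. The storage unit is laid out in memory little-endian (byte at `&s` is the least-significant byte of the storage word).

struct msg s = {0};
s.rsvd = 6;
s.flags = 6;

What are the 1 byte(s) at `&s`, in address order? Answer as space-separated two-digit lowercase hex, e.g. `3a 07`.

[0+:5] rsvd=6 & 0x1f = 0x6; word=0x06
[5+:3] flags=6 & 0x7 = 0x6; word=0xc6
word = 0xc6 → little-endian bytes:
  [0]=0xc6

c6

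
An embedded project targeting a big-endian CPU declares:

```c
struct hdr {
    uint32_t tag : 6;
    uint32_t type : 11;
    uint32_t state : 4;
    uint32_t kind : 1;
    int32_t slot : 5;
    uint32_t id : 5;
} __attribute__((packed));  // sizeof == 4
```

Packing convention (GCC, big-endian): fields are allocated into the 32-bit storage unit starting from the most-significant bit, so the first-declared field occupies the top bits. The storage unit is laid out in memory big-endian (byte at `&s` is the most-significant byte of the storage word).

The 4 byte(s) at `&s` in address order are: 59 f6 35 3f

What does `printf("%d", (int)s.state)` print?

[0]=0x59 [1]=0xf6 [2]=0x35 [3]=0x3f (big-endian) → word 0x59f6353f
tag [26+:6] = (word>>26) & 0x3f = 22
type [15+:11] = (word>>15) & 0x7ff = 1004
state [11+:4] = (word>>11) & 0xf = 6  ←
kind [10+:1] = (word>>10) & 0x1 = 1
slot [5+:5] = (word>>5) & 0x1f = 9
id [0+:5] = (word>>0) & 0x1f = 31

6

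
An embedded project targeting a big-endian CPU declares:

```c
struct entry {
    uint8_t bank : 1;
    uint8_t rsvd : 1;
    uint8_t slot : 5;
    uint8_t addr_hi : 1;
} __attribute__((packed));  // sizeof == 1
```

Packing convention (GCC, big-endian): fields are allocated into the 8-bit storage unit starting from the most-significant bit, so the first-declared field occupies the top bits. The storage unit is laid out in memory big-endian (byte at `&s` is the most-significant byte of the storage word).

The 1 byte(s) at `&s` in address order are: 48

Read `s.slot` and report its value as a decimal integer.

[0]=0x48 (big-endian) → word 0x48
bank:1 @ bit 7 → (0x48>>7)&0x1 = 0x0
rsvd:1 @ bit 6 → (0x48>>6)&0x1 = 0x1
slot:5 @ bit 1 → (0x48>>1)&0x1f = 0x4  ←
addr_hi:1 @ bit 0 → (0x48>>0)&0x1 = 0x0

4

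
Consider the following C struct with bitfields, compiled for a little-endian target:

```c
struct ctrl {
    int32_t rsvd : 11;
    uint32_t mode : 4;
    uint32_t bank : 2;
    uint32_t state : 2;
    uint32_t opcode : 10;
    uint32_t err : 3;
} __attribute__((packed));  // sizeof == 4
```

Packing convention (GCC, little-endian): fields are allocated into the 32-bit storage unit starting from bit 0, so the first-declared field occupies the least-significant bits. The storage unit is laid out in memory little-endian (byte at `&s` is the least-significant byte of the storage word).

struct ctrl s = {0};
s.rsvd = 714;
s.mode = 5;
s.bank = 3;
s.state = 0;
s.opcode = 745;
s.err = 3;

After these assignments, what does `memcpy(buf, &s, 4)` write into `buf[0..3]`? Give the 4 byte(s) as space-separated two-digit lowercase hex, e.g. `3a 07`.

ca aa 49 77

rsvd:11 = 714 → 0x2ca << 0 → word 0x000002ca
mode:4 = 5 → 0x5 << 11 → word 0x00002aca
bank:2 = 3 → 0x3 << 15 → word 0x0001aaca
state:2 = 0 → 0x0 << 17 → word 0x0001aaca
opcode:10 = 745 → 0x2e9 << 19 → word 0x1749aaca
err:3 = 3 → 0x3 << 29 → word 0x7749aaca
word = 0x7749aaca → little-endian bytes:
  [0]=0xca  [1]=0xaa  [2]=0x49  [3]=0x77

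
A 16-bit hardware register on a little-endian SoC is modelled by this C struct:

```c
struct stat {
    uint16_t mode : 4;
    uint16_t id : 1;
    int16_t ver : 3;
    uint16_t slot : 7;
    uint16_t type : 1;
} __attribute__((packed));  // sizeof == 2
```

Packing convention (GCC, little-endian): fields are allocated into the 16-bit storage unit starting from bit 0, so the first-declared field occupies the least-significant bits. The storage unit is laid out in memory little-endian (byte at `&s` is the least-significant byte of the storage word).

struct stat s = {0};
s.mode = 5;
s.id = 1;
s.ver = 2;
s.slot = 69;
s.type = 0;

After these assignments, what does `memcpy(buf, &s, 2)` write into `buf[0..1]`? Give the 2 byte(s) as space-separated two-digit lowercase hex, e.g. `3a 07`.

55 45

mode (4b) val=5 bits=0x5 at bit 0: 0x0005
id (1b) val=1 bits=0x1 at bit 4: 0x0015
ver (3b) val=2 bits=0x2 at bit 5: 0x0055
slot (7b) val=69 bits=0x45 at bit 8: 0x4555
type (1b) val=0 bits=0x0 at bit 15: 0x4555
word = 0x4555 → little-endian bytes:
  [0]=0x55  [1]=0x45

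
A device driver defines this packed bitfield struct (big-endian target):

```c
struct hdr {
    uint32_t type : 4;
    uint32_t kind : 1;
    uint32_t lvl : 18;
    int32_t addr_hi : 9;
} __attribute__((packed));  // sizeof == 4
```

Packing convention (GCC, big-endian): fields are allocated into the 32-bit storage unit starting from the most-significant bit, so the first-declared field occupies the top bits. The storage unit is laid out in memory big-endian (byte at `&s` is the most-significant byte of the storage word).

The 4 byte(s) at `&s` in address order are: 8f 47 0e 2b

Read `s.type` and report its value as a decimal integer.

8

[0]=0x8f [1]=0x47 [2]=0x0e [3]=0x2b (big-endian) → word 0x8f470e2b
type:4 @ bit 28 → (0x8f470e2b>>28)&0xf = 0x8  ←
kind:1 @ bit 27 → (0x8f470e2b>>27)&0x1 = 0x1
lvl:18 @ bit 9 → (0x8f470e2b>>9)&0x3ffff = 0x3a387
addr_hi:9 @ bit 0 → (0x8f470e2b>>0)&0x1ff = 0x2b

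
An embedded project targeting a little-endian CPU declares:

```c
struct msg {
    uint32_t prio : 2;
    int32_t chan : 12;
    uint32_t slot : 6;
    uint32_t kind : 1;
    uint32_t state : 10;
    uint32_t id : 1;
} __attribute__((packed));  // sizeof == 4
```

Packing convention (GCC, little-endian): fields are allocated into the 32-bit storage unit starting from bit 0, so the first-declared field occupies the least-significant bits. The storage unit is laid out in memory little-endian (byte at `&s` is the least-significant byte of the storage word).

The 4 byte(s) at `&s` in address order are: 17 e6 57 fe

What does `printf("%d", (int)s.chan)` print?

-1659

[0]=0x17 [1]=0xe6 [2]=0x57 [3]=0xfe (little-endian) → word 0xfe57e617
prio [0+:2] = (word>>0) & 0x3 = 3
chan [2+:12] = (word>>2) & 0xfff = 2437  ←
slot [14+:6] = (word>>14) & 0x3f = 31
kind [20+:1] = (word>>20) & 0x1 = 1
state [21+:10] = (word>>21) & 0x3ff = 1010
id [31+:1] = (word>>31) & 0x1 = 1
chan signed 12b, MSB=1: 2437 - 4096 = -1659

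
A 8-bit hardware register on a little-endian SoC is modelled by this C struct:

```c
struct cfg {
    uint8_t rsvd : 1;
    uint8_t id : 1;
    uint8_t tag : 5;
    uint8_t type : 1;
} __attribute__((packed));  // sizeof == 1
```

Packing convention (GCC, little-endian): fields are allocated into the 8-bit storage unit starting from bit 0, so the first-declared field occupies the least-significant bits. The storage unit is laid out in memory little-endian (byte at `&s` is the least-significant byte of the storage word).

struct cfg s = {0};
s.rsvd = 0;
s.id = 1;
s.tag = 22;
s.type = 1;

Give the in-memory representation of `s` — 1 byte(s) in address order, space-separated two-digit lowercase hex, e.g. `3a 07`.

rsvd (1b) val=0 bits=0x0 at bit 0: 0x00
id (1b) val=1 bits=0x1 at bit 1: 0x02
tag (5b) val=22 bits=0x16 at bit 2: 0x5a
type (1b) val=1 bits=0x1 at bit 7: 0xda
word = 0xda → little-endian bytes:
  [0]=0xda

da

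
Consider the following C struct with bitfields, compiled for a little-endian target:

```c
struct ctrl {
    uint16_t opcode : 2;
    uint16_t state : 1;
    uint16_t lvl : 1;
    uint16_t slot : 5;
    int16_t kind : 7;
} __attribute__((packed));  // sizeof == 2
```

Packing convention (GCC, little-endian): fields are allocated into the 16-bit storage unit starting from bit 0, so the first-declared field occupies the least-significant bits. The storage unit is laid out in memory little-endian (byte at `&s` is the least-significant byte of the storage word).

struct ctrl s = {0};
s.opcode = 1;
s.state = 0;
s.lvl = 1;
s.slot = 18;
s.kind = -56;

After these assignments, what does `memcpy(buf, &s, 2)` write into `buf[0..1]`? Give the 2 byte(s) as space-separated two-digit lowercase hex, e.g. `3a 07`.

29 91

[0+:2] opcode=1 & 0x3 = 0x1; word=0x0001
[2+:1] state=0 & 0x1 = 0x0; word=0x0001
[3+:1] lvl=1 & 0x1 = 0x1; word=0x0009
[4+:5] slot=18 & 0x1f = 0x12; word=0x0129
[9+:7] kind=-56 & 0x7f = 0x48; word=0x9129
word = 0x9129 → little-endian bytes:
  [0]=0x29  [1]=0x91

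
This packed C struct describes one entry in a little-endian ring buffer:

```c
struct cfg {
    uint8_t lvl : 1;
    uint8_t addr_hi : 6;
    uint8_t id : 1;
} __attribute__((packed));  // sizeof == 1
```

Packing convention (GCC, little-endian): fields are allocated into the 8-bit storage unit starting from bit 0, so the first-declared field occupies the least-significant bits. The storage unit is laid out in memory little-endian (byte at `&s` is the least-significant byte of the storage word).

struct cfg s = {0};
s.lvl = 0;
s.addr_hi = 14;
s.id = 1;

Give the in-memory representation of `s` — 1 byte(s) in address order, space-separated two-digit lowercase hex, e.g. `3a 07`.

lvl:1 = 0 → 0x0 << 0 → word 0x00
addr_hi:6 = 14 → 0xe << 1 → word 0x1c
id:1 = 1 → 0x1 << 7 → word 0x9c
word = 0x9c → little-endian bytes:
  [0]=0x9c

9c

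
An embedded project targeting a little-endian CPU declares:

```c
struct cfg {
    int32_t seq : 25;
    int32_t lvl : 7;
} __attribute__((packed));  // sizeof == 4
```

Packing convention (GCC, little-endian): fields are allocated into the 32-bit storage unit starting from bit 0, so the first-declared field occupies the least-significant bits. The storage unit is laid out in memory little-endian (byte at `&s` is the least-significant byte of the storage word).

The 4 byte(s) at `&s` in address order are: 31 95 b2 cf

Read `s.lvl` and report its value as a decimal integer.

[0]=0x31 [1]=0x95 [2]=0xb2 [3]=0xcf (little-endian) → word 0xcfb29531
seq [0+:25] = (word>>0) & 0x1ffffff = 28480817
lvl [25+:7] = (word>>25) & 0x7f = 103  ←
lvl signed 7b, MSB=1: 103 - 128 = -25

-25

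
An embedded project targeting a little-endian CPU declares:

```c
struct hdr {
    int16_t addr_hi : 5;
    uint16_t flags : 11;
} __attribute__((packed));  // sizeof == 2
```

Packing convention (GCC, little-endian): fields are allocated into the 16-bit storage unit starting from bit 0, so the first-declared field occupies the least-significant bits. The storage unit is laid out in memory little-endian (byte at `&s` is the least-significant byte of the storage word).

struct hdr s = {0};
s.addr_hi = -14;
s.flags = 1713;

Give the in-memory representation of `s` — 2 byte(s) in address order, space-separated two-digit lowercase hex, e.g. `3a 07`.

32 d6

addr_hi:5 = -14 → 0x12 << 0 → word 0x0012
flags:11 = 1713 → 0x6b1 << 5 → word 0xd632
word = 0xd632 → little-endian bytes:
  [0]=0x32  [1]=0xd6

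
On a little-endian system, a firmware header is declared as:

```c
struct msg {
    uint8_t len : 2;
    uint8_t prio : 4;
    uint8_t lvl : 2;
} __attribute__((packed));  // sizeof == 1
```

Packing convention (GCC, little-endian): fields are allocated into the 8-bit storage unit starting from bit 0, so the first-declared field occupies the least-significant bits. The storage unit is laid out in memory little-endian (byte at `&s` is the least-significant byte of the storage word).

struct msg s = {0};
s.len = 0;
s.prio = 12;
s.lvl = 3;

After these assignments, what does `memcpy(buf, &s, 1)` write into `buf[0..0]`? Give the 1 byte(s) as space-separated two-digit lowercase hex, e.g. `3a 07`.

f0

[0+:2] len=0 & 0x3 = 0x0; word=0x00
[2+:4] prio=12 & 0xf = 0xc; word=0x30
[6+:2] lvl=3 & 0x3 = 0x3; word=0xf0
word = 0xf0 → little-endian bytes:
  [0]=0xf0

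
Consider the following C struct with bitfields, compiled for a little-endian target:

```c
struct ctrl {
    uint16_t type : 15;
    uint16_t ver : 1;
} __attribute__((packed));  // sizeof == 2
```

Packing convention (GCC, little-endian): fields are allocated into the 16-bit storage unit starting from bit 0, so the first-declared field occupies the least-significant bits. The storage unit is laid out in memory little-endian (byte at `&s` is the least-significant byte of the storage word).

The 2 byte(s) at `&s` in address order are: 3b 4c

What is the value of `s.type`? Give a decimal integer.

[0]=0x3b [1]=0x4c (little-endian) → word 0x4c3b
type:15 @ bit 0 → (0x4c3b>>0)&0x7fff = 0x4c3b  ←
ver:1 @ bit 15 → (0x4c3b>>15)&0x1 = 0x0

19515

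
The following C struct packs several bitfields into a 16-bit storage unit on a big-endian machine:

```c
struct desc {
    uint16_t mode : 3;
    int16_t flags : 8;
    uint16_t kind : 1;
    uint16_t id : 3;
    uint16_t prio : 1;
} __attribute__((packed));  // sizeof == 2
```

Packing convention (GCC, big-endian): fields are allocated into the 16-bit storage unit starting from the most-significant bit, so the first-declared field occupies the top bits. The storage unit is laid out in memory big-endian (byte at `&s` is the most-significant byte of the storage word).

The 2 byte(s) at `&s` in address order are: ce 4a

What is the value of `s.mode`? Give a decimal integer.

[0]=0xce [1]=0x4a (big-endian) → word 0xce4a
mode [13+:3] = (word>>13) & 0x7 = 6  ←
flags [5+:8] = (word>>5) & 0xff = 114
kind [4+:1] = (word>>4) & 0x1 = 0
id [1+:3] = (word>>1) & 0x7 = 5
prio [0+:1] = (word>>0) & 0x1 = 0

6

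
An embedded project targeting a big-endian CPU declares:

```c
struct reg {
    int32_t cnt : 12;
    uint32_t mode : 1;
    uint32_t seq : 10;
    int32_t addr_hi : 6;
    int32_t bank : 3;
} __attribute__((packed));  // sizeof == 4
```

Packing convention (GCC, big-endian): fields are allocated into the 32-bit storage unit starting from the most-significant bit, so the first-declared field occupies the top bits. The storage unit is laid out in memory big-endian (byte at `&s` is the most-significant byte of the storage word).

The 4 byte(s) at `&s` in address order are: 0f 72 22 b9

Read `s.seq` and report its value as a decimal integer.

273

[0]=0x0f [1]=0x72 [2]=0x22 [3]=0xb9 (big-endian) → word 0x0f7222b9
cnt [20+:12] = (word>>20) & 0xfff = 247
mode [19+:1] = (word>>19) & 0x1 = 0
seq [9+:10] = (word>>9) & 0x3ff = 273  ←
addr_hi [3+:6] = (word>>3) & 0x3f = 23
bank [0+:3] = (word>>0) & 0x7 = 1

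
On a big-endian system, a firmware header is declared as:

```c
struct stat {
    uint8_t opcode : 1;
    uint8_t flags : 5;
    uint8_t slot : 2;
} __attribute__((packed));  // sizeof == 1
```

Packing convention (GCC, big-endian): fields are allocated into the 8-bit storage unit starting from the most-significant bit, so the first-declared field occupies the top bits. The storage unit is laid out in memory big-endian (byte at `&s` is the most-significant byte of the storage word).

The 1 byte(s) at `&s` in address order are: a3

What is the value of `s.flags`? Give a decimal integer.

[0]=0xa3 (big-endian) → word 0xa3
opcode [7+:1] = (word>>7) & 0x1 = 1
flags [2+:5] = (word>>2) & 0x1f = 8  ←
slot [0+:2] = (word>>0) & 0x3 = 3

8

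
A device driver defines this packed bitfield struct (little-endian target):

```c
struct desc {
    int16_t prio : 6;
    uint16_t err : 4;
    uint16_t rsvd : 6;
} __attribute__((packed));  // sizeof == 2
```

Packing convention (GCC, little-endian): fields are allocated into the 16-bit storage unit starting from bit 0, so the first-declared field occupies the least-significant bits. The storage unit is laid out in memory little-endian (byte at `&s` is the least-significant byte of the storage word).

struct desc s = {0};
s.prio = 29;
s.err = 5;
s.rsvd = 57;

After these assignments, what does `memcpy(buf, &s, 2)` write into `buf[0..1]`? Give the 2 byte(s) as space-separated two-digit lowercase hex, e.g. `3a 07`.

prio:6 = 29 → 0x1d << 0 → word 0x001d
err:4 = 5 → 0x5 << 6 → word 0x015d
rsvd:6 = 57 → 0x39 << 10 → word 0xe55d
word = 0xe55d → little-endian bytes:
  [0]=0x5d  [1]=0xe5

5d e5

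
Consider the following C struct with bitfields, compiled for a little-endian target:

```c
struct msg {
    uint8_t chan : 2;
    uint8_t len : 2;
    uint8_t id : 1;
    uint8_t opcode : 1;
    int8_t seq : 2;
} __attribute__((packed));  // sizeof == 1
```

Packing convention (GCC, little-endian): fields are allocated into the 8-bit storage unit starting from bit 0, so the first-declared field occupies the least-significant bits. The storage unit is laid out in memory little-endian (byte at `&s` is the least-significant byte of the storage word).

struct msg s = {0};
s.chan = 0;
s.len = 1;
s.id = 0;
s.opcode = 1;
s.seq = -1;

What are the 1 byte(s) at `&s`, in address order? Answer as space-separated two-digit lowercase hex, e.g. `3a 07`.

chan:2 = 0 → 0x0 << 0 → word 0x00
len:2 = 1 → 0x1 << 2 → word 0x04
id:1 = 0 → 0x0 << 4 → word 0x04
opcode:1 = 1 → 0x1 << 5 → word 0x24
seq:2 = -1 → 0x3 << 6 → word 0xe4
word = 0xe4 → little-endian bytes:
  [0]=0xe4

e4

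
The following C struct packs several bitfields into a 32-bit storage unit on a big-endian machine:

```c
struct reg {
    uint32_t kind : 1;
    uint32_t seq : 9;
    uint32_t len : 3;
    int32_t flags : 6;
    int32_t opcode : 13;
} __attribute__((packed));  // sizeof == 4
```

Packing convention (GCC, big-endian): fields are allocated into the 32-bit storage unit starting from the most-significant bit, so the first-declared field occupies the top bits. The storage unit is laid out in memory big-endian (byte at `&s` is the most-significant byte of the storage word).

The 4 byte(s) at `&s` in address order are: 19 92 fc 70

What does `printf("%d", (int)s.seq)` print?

[0]=0x19 [1]=0x92 [2]=0xfc [3]=0x70 (big-endian) → word 0x1992fc70
kind [31+:1] = (word>>31) & 0x1 = 0
seq [22+:9] = (word>>22) & 0x1ff = 102  ←
len [19+:3] = (word>>19) & 0x7 = 2
flags [13+:6] = (word>>13) & 0x3f = 23
opcode [0+:13] = (word>>0) & 0x1fff = 7280

102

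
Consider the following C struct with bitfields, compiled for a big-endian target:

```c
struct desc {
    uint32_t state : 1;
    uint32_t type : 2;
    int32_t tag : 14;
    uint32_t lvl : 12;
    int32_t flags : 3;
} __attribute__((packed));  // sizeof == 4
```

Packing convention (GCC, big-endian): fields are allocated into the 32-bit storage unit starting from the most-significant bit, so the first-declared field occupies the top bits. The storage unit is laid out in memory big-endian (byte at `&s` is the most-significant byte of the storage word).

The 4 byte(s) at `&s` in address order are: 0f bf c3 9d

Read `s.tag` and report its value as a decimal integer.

8063

[0]=0x0f [1]=0xbf [2]=0xc3 [3]=0x9d (big-endian) → word 0x0fbfc39d
state [31+:1] = (word>>31) & 0x1 = 0
type [29+:2] = (word>>29) & 0x3 = 0
tag [15+:14] = (word>>15) & 0x3fff = 8063  ←
lvl [3+:12] = (word>>3) & 0xfff = 2163
flags [0+:3] = (word>>0) & 0x7 = 5
tag signed 14b, MSB=0: value = 8063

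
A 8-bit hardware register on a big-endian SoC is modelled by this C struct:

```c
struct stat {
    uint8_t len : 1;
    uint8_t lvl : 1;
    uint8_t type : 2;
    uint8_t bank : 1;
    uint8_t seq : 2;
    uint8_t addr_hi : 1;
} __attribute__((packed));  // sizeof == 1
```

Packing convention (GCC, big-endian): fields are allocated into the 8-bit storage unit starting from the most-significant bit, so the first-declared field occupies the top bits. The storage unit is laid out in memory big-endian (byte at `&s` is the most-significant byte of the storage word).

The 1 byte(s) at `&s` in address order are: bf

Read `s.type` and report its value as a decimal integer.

3

[0]=0xbf (big-endian) → word 0xbf
len:1 @ bit 7 → (0xbf>>7)&0x1 = 0x1
lvl:1 @ bit 6 → (0xbf>>6)&0x1 = 0x0
type:2 @ bit 4 → (0xbf>>4)&0x3 = 0x3  ←
bank:1 @ bit 3 → (0xbf>>3)&0x1 = 0x1
seq:2 @ bit 1 → (0xbf>>1)&0x3 = 0x3
addr_hi:1 @ bit 0 → (0xbf>>0)&0x1 = 0x1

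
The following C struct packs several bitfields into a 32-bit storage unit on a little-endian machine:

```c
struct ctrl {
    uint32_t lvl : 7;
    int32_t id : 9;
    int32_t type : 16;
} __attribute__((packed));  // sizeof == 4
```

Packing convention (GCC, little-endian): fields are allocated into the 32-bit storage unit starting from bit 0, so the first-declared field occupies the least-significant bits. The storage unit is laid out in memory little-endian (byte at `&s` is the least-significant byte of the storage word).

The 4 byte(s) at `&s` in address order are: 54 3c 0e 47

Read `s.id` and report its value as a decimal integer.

[0]=0x54 [1]=0x3c [2]=0x0e [3]=0x47 (little-endian) → word 0x470e3c54
lvl [0+:7] = (word>>0) & 0x7f = 84
id [7+:9] = (word>>7) & 0x1ff = 120  ←
type [16+:16] = (word>>16) & 0xffff = 18190
id signed 9b, MSB=0: value = 120

120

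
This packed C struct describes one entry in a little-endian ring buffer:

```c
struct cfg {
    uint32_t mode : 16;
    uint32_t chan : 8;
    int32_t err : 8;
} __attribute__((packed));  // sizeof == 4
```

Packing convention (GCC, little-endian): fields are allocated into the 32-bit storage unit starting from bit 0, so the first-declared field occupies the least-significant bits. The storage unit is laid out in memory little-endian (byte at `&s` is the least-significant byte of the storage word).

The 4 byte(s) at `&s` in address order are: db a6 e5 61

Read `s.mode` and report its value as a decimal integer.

42715

[0]=0xdb [1]=0xa6 [2]=0xe5 [3]=0x61 (little-endian) → word 0x61e5a6db
mode [0+:16] = (word>>0) & 0xffff = 42715  ←
chan [16+:8] = (word>>16) & 0xff = 229
err [24+:8] = (word>>24) & 0xff = 97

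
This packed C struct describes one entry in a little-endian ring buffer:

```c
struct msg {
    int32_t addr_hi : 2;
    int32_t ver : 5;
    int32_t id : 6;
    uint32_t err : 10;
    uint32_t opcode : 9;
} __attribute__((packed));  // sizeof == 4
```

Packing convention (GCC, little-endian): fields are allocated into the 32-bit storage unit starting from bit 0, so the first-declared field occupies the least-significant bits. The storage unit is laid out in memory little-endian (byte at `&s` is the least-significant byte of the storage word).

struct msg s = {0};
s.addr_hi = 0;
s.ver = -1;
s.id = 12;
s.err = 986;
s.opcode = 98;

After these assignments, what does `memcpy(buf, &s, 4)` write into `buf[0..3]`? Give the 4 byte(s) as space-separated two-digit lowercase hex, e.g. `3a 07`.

7c 46 7b 31

[0+:2] addr_hi=0 & 0x3 = 0x0; word=0x00000000
[2+:5] ver=-1 & 0x1f = 0x1f; word=0x0000007c
[7+:6] id=12 & 0x3f = 0xc; word=0x0000067c
[13+:10] err=986 & 0x3ff = 0x3da; word=0x007b467c
[23+:9] opcode=98 & 0x1ff = 0x62; word=0x317b467c
word = 0x317b467c → little-endian bytes:
  [0]=0x7c  [1]=0x46  [2]=0x7b  [3]=0x31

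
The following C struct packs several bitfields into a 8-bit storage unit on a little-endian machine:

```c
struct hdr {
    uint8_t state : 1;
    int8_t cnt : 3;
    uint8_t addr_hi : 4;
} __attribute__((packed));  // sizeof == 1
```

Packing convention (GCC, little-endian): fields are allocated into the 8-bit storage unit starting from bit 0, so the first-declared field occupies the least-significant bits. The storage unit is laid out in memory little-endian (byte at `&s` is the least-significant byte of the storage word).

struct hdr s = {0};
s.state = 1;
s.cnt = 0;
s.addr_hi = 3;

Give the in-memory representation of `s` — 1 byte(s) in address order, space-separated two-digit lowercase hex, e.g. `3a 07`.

31

state:1 = 1 → 0x1 << 0 → word 0x01
cnt:3 = 0 → 0x0 << 1 → word 0x01
addr_hi:4 = 3 → 0x3 << 4 → word 0x31
word = 0x31 → little-endian bytes:
  [0]=0x31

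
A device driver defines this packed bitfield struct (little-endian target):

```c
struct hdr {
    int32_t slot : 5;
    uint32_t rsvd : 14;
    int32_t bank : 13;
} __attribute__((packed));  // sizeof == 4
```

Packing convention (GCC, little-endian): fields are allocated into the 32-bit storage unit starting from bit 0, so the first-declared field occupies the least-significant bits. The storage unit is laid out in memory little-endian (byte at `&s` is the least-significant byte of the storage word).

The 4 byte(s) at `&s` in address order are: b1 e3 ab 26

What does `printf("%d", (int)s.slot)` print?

[0]=0xb1 [1]=0xe3 [2]=0xab [3]=0x26 (little-endian) → word 0x26abe3b1
slot [0+:5] = (word>>0) & 0x1f = 17  ←
rsvd [5+:14] = (word>>5) & 0x3fff = 7965
bank [19+:13] = (word>>19) & 0x1fff = 1237
slot signed 5b, MSB=1: 17 - 32 = -15

-15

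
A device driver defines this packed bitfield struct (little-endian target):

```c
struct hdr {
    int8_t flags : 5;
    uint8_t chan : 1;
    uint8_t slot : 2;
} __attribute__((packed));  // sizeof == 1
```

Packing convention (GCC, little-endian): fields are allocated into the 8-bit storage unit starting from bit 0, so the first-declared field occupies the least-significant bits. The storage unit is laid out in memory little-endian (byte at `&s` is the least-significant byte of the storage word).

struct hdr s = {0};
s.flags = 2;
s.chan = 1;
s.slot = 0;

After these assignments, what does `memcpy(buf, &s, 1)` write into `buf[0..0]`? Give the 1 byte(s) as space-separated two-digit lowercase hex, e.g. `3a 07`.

22

[0+:5] flags=2 & 0x1f = 0x2; word=0x02
[5+:1] chan=1 & 0x1 = 0x1; word=0x22
[6+:2] slot=0 & 0x3 = 0x0; word=0x22
word = 0x22 → little-endian bytes:
  [0]=0x22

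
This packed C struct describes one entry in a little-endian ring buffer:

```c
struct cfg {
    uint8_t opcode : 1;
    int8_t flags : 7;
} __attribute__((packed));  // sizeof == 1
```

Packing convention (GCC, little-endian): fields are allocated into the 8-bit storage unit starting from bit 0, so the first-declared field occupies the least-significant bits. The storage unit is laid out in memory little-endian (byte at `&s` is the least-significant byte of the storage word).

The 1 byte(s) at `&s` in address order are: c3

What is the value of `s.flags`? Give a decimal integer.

[0]=0xc3 (little-endian) → word 0xc3
opcode [0+:1] = (word>>0) & 0x1 = 1
flags [1+:7] = (word>>1) & 0x7f = 97  ←
flags signed 7b, MSB=1: 97 - 128 = -31

-31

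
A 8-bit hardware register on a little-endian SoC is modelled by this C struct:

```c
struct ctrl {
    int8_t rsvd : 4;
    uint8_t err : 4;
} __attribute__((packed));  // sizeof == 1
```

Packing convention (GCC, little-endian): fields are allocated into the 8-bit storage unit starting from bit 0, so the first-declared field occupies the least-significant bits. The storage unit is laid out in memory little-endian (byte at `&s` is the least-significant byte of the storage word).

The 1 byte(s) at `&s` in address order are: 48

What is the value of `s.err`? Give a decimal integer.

4

[0]=0x48 (little-endian) → word 0x48
rsvd [0+:4] = (word>>0) & 0xf = 8
err [4+:4] = (word>>4) & 0xf = 4  ←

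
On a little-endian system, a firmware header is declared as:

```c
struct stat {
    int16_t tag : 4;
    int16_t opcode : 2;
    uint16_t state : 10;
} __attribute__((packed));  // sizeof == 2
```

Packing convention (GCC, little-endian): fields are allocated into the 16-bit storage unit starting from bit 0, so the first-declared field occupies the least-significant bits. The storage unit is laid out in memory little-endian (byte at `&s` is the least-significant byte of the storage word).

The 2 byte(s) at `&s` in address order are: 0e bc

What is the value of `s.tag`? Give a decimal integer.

-2

[0]=0x0e [1]=0xbc (little-endian) → word 0xbc0e
tag [0+:4] = (word>>0) & 0xf = 14  ←
opcode [4+:2] = (word>>4) & 0x3 = 0
state [6+:10] = (word>>6) & 0x3ff = 752
tag signed 4b, MSB=1: 14 - 16 = -2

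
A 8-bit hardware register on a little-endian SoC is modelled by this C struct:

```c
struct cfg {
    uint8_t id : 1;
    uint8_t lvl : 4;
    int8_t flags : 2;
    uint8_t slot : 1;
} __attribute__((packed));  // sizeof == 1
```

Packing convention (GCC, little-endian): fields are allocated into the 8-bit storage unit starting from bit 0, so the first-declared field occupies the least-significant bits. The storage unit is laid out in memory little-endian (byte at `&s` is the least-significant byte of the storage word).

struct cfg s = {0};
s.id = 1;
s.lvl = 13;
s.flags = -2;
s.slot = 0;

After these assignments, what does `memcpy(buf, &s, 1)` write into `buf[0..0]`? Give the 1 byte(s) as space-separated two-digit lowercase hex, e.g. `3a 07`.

5b

[0+:1] id=1 & 0x1 = 0x1; word=0x01
[1+:4] lvl=13 & 0xf = 0xd; word=0x1b
[5+:2] flags=-2 & 0x3 = 0x2; word=0x5b
[7+:1] slot=0 & 0x1 = 0x0; word=0x5b
word = 0x5b → little-endian bytes:
  [0]=0x5b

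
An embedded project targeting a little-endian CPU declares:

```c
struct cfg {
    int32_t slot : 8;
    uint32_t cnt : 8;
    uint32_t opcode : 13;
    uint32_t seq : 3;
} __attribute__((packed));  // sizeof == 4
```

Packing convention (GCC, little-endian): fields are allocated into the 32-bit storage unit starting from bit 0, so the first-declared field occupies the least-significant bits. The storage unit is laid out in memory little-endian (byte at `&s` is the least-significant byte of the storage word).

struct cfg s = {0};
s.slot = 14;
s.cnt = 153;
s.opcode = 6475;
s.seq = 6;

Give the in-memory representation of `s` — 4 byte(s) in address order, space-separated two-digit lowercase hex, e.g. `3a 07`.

0e 99 4b d9

slot (8b) val=14 bits=0xe at bit 0: 0x0000000e
cnt (8b) val=153 bits=0x99 at bit 8: 0x0000990e
opcode (13b) val=6475 bits=0x194b at bit 16: 0x194b990e
seq (3b) val=6 bits=0x6 at bit 29: 0xd94b990e
word = 0xd94b990e → little-endian bytes:
  [0]=0x0e  [1]=0x99  [2]=0x4b  [3]=0xd9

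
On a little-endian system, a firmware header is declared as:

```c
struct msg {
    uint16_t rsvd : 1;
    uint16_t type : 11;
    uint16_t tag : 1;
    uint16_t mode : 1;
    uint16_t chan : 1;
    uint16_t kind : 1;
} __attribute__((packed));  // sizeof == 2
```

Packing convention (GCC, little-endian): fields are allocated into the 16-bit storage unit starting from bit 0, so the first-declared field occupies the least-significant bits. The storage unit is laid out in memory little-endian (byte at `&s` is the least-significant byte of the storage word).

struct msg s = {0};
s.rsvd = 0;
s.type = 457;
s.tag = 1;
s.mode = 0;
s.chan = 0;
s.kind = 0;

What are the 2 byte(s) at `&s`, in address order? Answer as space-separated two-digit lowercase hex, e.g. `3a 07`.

92 13

[0+:1] rsvd=0 & 0x1 = 0x0; word=0x0000
[1+:11] type=457 & 0x7ff = 0x1c9; word=0x0392
[12+:1] tag=1 & 0x1 = 0x1; word=0x1392
[13+:1] mode=0 & 0x1 = 0x0; word=0x1392
[14+:1] chan=0 & 0x1 = 0x0; word=0x1392
[15+:1] kind=0 & 0x1 = 0x0; word=0x1392
word = 0x1392 → little-endian bytes:
  [0]=0x92  [1]=0x13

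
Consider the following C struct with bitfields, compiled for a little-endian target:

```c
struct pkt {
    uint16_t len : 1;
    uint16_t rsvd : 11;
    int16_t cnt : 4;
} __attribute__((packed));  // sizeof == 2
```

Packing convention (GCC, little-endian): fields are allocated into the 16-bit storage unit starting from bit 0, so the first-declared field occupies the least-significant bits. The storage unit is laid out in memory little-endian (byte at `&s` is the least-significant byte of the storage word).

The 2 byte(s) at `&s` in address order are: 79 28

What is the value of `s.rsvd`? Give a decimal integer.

1084

[0]=0x79 [1]=0x28 (little-endian) → word 0x2879
len:1 @ bit 0 → (0x2879>>0)&0x1 = 0x1
rsvd:11 @ bit 1 → (0x2879>>1)&0x7ff = 0x43c  ←
cnt:4 @ bit 12 → (0x2879>>12)&0xf = 0x2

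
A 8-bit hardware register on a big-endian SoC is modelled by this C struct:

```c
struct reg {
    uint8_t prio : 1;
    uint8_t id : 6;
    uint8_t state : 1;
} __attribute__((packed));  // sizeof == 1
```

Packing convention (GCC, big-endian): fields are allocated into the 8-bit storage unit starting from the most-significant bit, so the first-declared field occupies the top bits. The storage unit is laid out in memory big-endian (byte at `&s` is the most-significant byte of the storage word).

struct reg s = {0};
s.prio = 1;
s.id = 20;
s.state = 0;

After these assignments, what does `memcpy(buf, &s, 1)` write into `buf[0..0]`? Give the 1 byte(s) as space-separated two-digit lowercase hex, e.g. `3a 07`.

prio:1 = 1 → 0x1 << 7 → word 0x80
id:6 = 20 → 0x14 << 1 → word 0xa8
state:1 = 0 → 0x0 << 0 → word 0xa8
word = 0xa8 → big-endian bytes:
  [0]=0xa8

a8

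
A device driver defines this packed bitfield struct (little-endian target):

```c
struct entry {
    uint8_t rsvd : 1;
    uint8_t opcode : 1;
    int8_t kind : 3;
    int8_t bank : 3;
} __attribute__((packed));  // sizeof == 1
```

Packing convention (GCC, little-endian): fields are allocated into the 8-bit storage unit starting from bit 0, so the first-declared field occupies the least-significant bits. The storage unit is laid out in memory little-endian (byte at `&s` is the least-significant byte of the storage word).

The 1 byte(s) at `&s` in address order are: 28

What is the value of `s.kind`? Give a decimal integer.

[0]=0x28 (little-endian) → word 0x28
rsvd:1 @ bit 0 → (0x28>>0)&0x1 = 0x0
opcode:1 @ bit 1 → (0x28>>1)&0x1 = 0x0
kind:3 @ bit 2 → (0x28>>2)&0x7 = 0x2  ←
bank:3 @ bit 5 → (0x28>>5)&0x7 = 0x1
kind signed 3b, MSB=0: value = 2

2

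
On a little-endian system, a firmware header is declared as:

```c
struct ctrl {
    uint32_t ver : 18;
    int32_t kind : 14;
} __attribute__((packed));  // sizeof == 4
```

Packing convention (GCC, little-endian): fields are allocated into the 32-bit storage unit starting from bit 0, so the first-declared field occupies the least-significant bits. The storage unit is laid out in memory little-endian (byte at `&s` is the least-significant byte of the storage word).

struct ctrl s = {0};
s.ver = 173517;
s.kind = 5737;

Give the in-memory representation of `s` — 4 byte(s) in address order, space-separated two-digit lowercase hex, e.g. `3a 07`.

ver:18 = 173517 → 0x2a5cd << 0 → word 0x0002a5cd
kind:14 = 5737 → 0x1669 << 18 → word 0x59a6a5cd
word = 0x59a6a5cd → little-endian bytes:
  [0]=0xcd  [1]=0xa5  [2]=0xa6  [3]=0x59

cd a5 a6 59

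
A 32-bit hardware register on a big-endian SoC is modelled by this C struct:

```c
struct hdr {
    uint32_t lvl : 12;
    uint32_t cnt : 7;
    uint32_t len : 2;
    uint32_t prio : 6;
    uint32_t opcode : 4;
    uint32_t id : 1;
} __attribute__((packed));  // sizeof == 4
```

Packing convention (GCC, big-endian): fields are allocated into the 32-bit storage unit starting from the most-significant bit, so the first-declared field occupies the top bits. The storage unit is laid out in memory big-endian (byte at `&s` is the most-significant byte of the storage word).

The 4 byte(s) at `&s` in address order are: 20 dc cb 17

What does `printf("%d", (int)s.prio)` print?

[0]=0x20 [1]=0xdc [2]=0xcb [3]=0x17 (big-endian) → word 0x20dccb17
lvl:12 @ bit 20 → (0x20dccb17>>20)&0xfff = 0x20d
cnt:7 @ bit 13 → (0x20dccb17>>13)&0x7f = 0x66
len:2 @ bit 11 → (0x20dccb17>>11)&0x3 = 0x1
prio:6 @ bit 5 → (0x20dccb17>>5)&0x3f = 0x18  ←
opcode:4 @ bit 1 → (0x20dccb17>>1)&0xf = 0xb
id:1 @ bit 0 → (0x20dccb17>>0)&0x1 = 0x1

24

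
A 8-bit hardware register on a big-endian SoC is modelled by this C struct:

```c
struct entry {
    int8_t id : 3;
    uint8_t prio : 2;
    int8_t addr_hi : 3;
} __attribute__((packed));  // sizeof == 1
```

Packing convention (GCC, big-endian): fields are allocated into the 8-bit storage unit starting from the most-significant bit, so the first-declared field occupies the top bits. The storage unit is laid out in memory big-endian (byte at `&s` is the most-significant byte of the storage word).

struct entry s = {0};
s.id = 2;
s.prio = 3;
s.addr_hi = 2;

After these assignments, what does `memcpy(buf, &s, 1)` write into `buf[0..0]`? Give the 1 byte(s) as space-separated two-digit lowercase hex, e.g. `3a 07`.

5a

id:3 = 2 → 0x2 << 5 → word 0x40
prio:2 = 3 → 0x3 << 3 → word 0x58
addr_hi:3 = 2 → 0x2 << 0 → word 0x5a
word = 0x5a → big-endian bytes:
  [0]=0x5a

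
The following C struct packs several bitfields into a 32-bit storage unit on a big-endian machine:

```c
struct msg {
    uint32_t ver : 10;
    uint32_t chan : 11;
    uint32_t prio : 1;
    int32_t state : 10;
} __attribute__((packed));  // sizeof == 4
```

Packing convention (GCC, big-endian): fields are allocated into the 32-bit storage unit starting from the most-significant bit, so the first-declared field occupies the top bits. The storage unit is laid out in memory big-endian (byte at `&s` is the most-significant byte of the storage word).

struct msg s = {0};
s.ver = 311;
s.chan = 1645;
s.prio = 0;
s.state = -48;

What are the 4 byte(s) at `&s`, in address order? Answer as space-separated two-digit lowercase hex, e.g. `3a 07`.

ver:10 = 311 → 0x137 << 22 → word 0x4dc00000
chan:11 = 1645 → 0x66d << 11 → word 0x4df36800
prio:1 = 0 → 0x0 << 10 → word 0x4df36800
state:10 = -48 → 0x3d0 << 0 → word 0x4df36bd0
word = 0x4df36bd0 → big-endian bytes:
  [0]=0x4d  [1]=0xf3  [2]=0x6b  [3]=0xd0

4d f3 6b d0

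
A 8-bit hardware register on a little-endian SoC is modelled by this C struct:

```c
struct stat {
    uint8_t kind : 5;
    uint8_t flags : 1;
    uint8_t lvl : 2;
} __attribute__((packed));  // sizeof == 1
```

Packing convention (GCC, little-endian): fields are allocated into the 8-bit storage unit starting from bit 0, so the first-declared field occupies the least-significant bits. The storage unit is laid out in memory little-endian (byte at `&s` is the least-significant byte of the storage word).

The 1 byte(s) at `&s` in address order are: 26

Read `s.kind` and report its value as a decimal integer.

[0]=0x26 (little-endian) → word 0x26
kind:5 @ bit 0 → (0x26>>0)&0x1f = 0x6  ←
flags:1 @ bit 5 → (0x26>>5)&0x1 = 0x1
lvl:2 @ bit 6 → (0x26>>6)&0x3 = 0x0

6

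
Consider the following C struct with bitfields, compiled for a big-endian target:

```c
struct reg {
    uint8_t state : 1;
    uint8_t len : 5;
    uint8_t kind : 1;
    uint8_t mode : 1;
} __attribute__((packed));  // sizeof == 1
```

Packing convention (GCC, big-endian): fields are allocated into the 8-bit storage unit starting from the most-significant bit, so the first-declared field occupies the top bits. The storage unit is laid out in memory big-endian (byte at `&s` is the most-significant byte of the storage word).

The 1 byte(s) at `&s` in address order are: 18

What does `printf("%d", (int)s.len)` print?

6

[0]=0x18 (big-endian) → word 0x18
state:1 @ bit 7 → (0x18>>7)&0x1 = 0x0
len:5 @ bit 2 → (0x18>>2)&0x1f = 0x6  ←
kind:1 @ bit 1 → (0x18>>1)&0x1 = 0x0
mode:1 @ bit 0 → (0x18>>0)&0x1 = 0x0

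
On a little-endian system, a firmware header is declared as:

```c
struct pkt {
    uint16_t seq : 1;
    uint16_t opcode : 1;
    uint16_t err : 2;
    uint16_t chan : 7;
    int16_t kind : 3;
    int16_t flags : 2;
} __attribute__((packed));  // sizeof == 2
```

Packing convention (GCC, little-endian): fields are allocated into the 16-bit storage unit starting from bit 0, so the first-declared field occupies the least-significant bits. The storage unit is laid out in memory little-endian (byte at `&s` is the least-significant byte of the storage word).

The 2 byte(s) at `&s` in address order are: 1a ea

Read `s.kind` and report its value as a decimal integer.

[0]=0x1a [1]=0xea (little-endian) → word 0xea1a
seq [0+:1] = (word>>0) & 0x1 = 0
opcode [1+:1] = (word>>1) & 0x1 = 1
err [2+:2] = (word>>2) & 0x3 = 2
chan [4+:7] = (word>>4) & 0x7f = 33
kind [11+:3] = (word>>11) & 0x7 = 5  ←
flags [14+:2] = (word>>14) & 0x3 = 3
kind signed 3b, MSB=1: 5 - 8 = -3

-3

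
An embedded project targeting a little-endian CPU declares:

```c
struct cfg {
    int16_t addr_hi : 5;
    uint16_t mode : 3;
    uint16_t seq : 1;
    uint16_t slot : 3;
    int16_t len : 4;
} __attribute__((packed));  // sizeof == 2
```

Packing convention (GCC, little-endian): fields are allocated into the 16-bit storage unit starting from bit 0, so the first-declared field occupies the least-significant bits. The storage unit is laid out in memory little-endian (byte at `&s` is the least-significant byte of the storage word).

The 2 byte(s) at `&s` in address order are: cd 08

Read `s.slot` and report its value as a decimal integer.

[0]=0xcd [1]=0x08 (little-endian) → word 0x08cd
addr_hi:5 @ bit 0 → (0x08cd>>0)&0x1f = 0xd
mode:3 @ bit 5 → (0x08cd>>5)&0x7 = 0x6
seq:1 @ bit 8 → (0x08cd>>8)&0x1 = 0x0
slot:3 @ bit 9 → (0x08cd>>9)&0x7 = 0x4  ←
len:4 @ bit 12 → (0x08cd>>12)&0xf = 0x0

4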